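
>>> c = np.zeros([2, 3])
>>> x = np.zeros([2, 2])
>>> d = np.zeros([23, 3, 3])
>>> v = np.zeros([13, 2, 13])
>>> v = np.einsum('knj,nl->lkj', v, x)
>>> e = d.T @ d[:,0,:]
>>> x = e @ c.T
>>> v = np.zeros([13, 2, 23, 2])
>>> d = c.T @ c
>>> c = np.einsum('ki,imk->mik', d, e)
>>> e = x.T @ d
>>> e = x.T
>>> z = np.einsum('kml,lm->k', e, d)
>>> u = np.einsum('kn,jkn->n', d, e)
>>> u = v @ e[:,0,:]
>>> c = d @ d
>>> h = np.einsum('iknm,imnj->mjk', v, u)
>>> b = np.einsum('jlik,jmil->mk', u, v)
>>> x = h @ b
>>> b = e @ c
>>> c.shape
(3, 3)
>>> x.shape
(2, 3, 3)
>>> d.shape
(3, 3)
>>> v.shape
(13, 2, 23, 2)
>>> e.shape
(2, 3, 3)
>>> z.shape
(2,)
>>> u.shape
(13, 2, 23, 3)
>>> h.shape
(2, 3, 2)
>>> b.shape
(2, 3, 3)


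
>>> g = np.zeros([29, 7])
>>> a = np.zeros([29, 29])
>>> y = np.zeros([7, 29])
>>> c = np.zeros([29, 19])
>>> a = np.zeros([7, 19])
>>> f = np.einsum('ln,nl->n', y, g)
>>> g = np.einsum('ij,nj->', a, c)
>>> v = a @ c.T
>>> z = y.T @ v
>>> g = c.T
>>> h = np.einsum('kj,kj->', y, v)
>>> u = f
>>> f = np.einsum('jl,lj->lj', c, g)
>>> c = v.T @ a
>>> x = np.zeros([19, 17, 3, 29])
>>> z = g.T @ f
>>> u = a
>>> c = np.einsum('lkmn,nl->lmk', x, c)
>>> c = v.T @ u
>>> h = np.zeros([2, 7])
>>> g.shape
(19, 29)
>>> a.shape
(7, 19)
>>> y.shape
(7, 29)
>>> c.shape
(29, 19)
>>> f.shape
(19, 29)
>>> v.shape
(7, 29)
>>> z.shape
(29, 29)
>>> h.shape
(2, 7)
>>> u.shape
(7, 19)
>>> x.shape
(19, 17, 3, 29)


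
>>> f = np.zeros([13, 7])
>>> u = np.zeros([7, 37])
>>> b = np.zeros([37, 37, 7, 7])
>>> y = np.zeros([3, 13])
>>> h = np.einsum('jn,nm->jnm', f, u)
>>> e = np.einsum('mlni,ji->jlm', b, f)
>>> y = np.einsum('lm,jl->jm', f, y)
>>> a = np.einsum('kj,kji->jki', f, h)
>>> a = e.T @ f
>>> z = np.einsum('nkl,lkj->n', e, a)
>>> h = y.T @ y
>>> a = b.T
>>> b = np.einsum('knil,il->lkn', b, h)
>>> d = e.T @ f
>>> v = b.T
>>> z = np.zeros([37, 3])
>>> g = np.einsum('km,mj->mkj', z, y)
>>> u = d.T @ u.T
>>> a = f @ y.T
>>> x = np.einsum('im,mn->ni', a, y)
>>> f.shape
(13, 7)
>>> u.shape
(7, 37, 7)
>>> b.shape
(7, 37, 37)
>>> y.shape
(3, 7)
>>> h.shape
(7, 7)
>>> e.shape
(13, 37, 37)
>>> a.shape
(13, 3)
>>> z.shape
(37, 3)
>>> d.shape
(37, 37, 7)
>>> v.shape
(37, 37, 7)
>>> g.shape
(3, 37, 7)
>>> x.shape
(7, 13)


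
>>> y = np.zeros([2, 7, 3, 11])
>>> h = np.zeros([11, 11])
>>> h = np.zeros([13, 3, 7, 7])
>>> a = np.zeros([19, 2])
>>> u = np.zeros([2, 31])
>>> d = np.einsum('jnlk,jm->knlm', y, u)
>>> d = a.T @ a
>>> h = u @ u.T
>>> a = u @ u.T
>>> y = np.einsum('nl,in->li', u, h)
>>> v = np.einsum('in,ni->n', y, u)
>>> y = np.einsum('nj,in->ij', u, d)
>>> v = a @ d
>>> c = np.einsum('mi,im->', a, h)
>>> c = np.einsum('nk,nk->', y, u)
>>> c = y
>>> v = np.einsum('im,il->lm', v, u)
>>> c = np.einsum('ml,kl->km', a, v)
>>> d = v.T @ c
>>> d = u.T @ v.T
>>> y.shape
(2, 31)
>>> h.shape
(2, 2)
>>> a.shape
(2, 2)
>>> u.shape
(2, 31)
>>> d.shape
(31, 31)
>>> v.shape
(31, 2)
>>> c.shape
(31, 2)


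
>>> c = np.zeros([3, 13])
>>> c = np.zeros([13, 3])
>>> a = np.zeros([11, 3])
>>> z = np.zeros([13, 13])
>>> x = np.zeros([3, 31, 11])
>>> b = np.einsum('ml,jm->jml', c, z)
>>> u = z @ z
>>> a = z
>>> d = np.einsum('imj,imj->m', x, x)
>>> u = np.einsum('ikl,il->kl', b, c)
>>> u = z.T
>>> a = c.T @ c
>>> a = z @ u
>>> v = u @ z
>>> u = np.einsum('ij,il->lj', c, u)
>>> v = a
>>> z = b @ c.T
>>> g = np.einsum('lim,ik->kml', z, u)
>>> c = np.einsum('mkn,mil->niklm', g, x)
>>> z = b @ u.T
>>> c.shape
(13, 31, 13, 11, 3)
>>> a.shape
(13, 13)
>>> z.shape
(13, 13, 13)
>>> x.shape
(3, 31, 11)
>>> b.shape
(13, 13, 3)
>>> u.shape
(13, 3)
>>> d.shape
(31,)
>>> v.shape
(13, 13)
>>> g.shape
(3, 13, 13)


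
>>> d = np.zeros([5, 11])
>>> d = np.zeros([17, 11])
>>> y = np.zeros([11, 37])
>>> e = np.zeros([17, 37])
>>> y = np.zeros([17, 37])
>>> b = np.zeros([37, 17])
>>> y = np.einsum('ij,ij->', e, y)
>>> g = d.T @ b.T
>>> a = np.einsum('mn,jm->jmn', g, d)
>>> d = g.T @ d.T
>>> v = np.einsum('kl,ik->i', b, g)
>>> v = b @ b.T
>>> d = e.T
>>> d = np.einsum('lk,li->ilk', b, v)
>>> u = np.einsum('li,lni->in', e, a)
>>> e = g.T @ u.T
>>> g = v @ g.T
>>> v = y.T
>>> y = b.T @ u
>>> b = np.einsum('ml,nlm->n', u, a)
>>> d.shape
(37, 37, 17)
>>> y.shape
(17, 11)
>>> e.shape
(37, 37)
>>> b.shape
(17,)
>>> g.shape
(37, 11)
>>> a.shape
(17, 11, 37)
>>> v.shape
()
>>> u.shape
(37, 11)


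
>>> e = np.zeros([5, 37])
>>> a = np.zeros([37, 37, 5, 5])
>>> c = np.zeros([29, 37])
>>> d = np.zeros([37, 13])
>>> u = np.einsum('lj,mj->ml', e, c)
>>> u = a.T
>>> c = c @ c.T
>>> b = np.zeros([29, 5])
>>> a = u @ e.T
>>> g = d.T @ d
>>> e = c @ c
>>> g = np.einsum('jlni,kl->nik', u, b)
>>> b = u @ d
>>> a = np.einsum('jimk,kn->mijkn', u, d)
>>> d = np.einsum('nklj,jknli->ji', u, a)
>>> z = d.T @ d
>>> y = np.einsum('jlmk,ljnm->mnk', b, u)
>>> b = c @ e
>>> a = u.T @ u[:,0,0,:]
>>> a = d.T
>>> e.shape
(29, 29)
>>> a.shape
(13, 37)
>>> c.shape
(29, 29)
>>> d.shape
(37, 13)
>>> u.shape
(5, 5, 37, 37)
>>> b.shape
(29, 29)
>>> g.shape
(37, 37, 29)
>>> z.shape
(13, 13)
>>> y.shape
(37, 37, 13)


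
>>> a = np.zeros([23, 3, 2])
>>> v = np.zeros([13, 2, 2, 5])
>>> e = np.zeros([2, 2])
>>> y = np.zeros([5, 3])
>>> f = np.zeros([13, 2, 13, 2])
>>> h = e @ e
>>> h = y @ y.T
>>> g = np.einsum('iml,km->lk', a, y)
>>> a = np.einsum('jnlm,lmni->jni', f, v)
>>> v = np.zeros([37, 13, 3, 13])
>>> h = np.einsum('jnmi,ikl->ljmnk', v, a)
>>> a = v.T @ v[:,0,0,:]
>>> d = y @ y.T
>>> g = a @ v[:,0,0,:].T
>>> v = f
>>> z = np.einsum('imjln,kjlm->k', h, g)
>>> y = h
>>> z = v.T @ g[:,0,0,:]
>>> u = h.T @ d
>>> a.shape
(13, 3, 13, 13)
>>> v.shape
(13, 2, 13, 2)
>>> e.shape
(2, 2)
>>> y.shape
(5, 37, 3, 13, 2)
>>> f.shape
(13, 2, 13, 2)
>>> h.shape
(5, 37, 3, 13, 2)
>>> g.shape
(13, 3, 13, 37)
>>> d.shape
(5, 5)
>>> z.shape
(2, 13, 2, 37)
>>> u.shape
(2, 13, 3, 37, 5)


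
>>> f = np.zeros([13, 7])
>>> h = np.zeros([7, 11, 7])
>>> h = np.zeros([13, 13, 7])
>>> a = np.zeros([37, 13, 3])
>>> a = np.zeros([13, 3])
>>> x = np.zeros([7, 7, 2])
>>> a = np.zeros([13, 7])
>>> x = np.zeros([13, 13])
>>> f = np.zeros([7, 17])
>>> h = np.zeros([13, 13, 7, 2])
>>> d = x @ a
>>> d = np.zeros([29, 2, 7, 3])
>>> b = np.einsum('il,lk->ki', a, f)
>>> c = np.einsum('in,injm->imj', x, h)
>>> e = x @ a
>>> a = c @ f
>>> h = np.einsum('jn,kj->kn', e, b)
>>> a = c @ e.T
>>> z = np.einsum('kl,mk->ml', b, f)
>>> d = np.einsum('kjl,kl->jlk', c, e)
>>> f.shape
(7, 17)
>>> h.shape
(17, 7)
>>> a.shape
(13, 2, 13)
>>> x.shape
(13, 13)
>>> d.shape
(2, 7, 13)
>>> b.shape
(17, 13)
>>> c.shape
(13, 2, 7)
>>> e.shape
(13, 7)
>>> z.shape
(7, 13)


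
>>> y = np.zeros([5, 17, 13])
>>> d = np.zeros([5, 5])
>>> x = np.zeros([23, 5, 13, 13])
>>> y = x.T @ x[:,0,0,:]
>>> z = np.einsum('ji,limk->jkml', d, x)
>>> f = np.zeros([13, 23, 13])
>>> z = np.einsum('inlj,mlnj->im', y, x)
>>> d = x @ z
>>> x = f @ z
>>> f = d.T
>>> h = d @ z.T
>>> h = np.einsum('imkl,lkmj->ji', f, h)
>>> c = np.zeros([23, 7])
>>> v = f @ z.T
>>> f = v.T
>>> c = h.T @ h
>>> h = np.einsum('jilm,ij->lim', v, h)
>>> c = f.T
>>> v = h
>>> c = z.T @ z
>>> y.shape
(13, 13, 5, 13)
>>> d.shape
(23, 5, 13, 23)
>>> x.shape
(13, 23, 23)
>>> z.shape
(13, 23)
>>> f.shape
(13, 5, 13, 23)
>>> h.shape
(5, 13, 13)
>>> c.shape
(23, 23)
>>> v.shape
(5, 13, 13)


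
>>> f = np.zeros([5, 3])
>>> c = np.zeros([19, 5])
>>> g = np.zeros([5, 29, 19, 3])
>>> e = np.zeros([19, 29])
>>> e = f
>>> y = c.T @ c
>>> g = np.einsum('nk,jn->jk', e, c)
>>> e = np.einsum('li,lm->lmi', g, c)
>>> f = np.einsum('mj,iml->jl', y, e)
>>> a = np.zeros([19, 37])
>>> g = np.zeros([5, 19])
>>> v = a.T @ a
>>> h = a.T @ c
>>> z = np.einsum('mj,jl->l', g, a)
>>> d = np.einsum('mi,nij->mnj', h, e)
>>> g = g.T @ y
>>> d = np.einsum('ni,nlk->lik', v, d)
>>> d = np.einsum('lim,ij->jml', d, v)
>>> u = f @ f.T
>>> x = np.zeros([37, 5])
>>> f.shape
(5, 3)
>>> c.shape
(19, 5)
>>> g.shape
(19, 5)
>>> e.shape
(19, 5, 3)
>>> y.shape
(5, 5)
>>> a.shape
(19, 37)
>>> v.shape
(37, 37)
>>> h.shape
(37, 5)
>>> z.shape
(37,)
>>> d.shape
(37, 3, 19)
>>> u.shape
(5, 5)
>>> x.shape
(37, 5)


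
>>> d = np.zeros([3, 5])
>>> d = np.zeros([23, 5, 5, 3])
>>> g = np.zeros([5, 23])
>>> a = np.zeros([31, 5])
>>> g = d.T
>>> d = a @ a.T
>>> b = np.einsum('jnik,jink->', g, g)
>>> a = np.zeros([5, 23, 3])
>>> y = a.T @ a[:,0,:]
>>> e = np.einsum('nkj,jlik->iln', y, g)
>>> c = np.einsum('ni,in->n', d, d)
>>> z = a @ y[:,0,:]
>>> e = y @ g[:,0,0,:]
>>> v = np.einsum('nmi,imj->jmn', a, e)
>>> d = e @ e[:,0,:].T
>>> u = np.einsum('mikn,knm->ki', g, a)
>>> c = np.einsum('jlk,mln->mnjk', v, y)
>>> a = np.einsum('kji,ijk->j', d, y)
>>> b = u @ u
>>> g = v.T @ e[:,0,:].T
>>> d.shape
(3, 23, 3)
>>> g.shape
(5, 23, 3)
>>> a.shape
(23,)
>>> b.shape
(5, 5)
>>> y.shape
(3, 23, 3)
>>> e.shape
(3, 23, 23)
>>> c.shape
(3, 3, 23, 5)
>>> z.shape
(5, 23, 3)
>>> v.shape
(23, 23, 5)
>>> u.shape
(5, 5)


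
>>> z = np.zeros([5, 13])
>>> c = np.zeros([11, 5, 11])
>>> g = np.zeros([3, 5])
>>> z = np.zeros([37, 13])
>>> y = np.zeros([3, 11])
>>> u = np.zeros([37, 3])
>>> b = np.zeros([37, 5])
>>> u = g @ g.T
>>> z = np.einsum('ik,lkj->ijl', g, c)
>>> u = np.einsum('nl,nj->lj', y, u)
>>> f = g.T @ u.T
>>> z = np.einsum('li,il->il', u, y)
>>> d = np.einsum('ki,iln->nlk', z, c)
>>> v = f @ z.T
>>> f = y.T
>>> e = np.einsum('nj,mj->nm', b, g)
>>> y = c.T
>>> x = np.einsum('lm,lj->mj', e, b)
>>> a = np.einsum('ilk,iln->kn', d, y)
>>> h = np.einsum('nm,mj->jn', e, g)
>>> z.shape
(3, 11)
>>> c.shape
(11, 5, 11)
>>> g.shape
(3, 5)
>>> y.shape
(11, 5, 11)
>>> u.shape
(11, 3)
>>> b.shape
(37, 5)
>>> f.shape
(11, 3)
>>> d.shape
(11, 5, 3)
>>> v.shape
(5, 3)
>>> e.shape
(37, 3)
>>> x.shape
(3, 5)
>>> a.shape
(3, 11)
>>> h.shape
(5, 37)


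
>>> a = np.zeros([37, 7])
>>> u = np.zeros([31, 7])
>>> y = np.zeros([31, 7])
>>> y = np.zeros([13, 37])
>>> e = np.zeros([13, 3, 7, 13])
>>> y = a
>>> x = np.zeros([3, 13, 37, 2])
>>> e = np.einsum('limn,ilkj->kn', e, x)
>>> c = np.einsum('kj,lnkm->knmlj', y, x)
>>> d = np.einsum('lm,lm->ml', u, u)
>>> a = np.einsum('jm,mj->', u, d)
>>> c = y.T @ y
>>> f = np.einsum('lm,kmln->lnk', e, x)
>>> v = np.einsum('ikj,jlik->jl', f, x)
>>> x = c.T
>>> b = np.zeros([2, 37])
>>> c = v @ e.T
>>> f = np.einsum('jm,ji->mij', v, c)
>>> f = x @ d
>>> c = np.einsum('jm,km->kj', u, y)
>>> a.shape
()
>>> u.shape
(31, 7)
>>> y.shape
(37, 7)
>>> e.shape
(37, 13)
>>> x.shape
(7, 7)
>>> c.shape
(37, 31)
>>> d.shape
(7, 31)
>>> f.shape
(7, 31)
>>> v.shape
(3, 13)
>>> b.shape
(2, 37)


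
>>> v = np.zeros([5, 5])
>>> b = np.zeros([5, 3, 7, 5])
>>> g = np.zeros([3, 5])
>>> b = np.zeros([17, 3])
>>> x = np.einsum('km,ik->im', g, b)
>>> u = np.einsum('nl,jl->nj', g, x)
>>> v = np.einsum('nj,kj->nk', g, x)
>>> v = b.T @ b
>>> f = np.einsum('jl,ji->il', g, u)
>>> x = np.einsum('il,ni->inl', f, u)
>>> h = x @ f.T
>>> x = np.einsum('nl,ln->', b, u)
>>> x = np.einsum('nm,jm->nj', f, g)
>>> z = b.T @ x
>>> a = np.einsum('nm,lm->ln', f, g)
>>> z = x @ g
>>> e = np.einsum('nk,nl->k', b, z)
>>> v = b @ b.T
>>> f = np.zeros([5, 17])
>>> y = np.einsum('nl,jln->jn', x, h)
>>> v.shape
(17, 17)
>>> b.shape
(17, 3)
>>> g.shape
(3, 5)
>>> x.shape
(17, 3)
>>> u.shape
(3, 17)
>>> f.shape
(5, 17)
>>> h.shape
(17, 3, 17)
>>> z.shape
(17, 5)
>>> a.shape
(3, 17)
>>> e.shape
(3,)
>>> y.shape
(17, 17)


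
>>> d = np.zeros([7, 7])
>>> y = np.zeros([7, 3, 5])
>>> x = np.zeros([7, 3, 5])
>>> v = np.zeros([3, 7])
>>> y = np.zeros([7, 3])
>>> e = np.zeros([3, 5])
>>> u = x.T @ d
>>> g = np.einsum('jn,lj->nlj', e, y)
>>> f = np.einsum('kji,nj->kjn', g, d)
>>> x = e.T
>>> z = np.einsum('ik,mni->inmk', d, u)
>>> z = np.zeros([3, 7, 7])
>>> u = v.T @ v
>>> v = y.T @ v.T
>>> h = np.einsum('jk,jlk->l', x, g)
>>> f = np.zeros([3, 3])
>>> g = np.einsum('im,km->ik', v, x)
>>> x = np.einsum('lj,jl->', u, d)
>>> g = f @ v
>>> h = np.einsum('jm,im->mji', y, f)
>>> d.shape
(7, 7)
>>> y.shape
(7, 3)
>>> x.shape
()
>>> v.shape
(3, 3)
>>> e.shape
(3, 5)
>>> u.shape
(7, 7)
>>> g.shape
(3, 3)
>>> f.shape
(3, 3)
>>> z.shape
(3, 7, 7)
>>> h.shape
(3, 7, 3)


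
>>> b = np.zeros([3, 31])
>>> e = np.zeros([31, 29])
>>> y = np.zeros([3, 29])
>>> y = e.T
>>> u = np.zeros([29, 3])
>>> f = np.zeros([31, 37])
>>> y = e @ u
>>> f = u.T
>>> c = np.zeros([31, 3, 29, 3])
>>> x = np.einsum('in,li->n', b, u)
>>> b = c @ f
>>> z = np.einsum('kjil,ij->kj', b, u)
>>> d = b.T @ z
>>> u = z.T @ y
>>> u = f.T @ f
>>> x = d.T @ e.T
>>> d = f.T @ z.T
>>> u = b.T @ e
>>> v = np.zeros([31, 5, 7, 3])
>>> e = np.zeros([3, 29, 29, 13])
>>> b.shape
(31, 3, 29, 29)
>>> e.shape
(3, 29, 29, 13)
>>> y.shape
(31, 3)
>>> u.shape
(29, 29, 3, 29)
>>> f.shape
(3, 29)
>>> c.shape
(31, 3, 29, 3)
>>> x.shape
(3, 3, 29, 31)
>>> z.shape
(31, 3)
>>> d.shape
(29, 31)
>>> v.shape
(31, 5, 7, 3)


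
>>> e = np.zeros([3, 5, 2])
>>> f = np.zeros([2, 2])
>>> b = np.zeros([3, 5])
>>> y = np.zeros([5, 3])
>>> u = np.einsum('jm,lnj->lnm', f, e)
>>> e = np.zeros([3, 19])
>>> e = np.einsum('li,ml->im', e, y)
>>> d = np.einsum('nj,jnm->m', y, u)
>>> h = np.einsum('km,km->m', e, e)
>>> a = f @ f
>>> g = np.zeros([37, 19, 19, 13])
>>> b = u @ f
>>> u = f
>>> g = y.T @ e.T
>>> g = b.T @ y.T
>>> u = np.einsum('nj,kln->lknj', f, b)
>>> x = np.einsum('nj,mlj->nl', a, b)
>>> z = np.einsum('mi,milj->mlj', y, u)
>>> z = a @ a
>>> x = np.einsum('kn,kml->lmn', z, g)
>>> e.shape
(19, 5)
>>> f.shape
(2, 2)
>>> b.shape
(3, 5, 2)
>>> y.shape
(5, 3)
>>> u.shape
(5, 3, 2, 2)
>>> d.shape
(2,)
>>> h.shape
(5,)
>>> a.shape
(2, 2)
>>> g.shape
(2, 5, 5)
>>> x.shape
(5, 5, 2)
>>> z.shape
(2, 2)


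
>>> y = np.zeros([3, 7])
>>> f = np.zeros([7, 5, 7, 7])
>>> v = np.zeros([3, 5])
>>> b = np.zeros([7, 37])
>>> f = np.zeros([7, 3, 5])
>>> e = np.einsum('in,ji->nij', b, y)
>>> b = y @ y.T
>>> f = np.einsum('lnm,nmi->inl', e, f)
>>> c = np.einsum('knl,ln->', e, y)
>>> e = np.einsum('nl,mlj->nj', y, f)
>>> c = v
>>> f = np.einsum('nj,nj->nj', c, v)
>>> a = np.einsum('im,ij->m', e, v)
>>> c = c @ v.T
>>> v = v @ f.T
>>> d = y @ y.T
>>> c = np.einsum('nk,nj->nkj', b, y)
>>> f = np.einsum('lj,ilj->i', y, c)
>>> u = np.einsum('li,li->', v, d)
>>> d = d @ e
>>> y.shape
(3, 7)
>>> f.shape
(3,)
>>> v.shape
(3, 3)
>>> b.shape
(3, 3)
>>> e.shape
(3, 37)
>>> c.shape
(3, 3, 7)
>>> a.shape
(37,)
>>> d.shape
(3, 37)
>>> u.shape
()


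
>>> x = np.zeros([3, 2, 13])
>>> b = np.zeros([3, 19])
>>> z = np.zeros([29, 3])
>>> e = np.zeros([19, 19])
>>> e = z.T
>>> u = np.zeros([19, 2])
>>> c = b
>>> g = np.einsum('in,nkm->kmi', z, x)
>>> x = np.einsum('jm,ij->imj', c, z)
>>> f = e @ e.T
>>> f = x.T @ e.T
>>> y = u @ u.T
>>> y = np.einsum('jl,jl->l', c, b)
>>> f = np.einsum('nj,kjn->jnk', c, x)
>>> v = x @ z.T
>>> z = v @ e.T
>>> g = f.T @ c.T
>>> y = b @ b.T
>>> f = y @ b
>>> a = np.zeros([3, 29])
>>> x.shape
(29, 19, 3)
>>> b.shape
(3, 19)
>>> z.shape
(29, 19, 3)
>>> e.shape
(3, 29)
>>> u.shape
(19, 2)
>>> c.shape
(3, 19)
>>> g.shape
(29, 3, 3)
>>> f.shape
(3, 19)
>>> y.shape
(3, 3)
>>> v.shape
(29, 19, 29)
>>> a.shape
(3, 29)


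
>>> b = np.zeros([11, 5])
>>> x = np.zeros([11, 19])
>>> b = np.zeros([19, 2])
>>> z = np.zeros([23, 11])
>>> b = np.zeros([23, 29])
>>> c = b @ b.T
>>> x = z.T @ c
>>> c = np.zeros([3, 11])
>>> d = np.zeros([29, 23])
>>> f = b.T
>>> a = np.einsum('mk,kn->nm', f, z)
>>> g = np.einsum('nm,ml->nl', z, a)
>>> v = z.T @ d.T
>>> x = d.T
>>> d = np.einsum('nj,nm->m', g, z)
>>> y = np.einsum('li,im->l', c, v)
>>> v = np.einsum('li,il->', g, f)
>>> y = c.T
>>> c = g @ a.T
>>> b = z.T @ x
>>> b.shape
(11, 29)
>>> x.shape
(23, 29)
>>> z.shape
(23, 11)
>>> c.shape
(23, 11)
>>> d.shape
(11,)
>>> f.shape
(29, 23)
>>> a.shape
(11, 29)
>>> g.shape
(23, 29)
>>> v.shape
()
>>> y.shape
(11, 3)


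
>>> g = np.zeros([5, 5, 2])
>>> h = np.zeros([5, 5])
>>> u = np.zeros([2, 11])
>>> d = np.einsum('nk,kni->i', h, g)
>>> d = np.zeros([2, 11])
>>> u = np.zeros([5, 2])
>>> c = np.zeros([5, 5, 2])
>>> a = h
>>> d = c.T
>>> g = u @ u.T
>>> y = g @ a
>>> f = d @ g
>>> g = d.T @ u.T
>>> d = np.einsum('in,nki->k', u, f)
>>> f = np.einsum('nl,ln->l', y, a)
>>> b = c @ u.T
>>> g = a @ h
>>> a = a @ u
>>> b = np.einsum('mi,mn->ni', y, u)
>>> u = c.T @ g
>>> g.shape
(5, 5)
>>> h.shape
(5, 5)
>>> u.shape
(2, 5, 5)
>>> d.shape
(5,)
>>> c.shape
(5, 5, 2)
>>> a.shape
(5, 2)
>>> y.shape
(5, 5)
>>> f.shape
(5,)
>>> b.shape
(2, 5)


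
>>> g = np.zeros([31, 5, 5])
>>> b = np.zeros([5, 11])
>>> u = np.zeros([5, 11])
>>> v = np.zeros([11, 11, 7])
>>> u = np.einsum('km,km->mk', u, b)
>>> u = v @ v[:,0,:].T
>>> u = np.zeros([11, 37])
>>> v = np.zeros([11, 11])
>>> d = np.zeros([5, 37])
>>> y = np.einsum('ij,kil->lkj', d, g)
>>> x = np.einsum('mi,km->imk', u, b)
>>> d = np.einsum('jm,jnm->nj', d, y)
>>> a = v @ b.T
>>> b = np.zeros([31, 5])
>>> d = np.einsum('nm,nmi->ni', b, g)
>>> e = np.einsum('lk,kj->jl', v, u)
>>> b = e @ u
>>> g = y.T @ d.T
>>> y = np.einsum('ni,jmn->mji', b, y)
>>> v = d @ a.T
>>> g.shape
(37, 31, 31)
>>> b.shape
(37, 37)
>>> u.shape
(11, 37)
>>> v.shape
(31, 11)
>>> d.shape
(31, 5)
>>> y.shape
(31, 5, 37)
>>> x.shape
(37, 11, 5)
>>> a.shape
(11, 5)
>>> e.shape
(37, 11)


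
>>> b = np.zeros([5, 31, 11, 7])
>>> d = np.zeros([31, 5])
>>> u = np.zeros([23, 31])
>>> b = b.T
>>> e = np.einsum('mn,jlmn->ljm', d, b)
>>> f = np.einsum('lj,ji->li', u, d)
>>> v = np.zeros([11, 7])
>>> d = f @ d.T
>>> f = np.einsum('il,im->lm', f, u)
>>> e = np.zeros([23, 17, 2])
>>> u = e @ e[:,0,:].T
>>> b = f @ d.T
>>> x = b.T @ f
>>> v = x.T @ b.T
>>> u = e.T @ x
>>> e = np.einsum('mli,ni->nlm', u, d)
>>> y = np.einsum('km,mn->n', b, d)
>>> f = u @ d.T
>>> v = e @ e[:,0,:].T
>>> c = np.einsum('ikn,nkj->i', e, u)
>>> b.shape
(5, 23)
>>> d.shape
(23, 31)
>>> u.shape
(2, 17, 31)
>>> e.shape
(23, 17, 2)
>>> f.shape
(2, 17, 23)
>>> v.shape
(23, 17, 23)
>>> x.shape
(23, 31)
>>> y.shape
(31,)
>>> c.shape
(23,)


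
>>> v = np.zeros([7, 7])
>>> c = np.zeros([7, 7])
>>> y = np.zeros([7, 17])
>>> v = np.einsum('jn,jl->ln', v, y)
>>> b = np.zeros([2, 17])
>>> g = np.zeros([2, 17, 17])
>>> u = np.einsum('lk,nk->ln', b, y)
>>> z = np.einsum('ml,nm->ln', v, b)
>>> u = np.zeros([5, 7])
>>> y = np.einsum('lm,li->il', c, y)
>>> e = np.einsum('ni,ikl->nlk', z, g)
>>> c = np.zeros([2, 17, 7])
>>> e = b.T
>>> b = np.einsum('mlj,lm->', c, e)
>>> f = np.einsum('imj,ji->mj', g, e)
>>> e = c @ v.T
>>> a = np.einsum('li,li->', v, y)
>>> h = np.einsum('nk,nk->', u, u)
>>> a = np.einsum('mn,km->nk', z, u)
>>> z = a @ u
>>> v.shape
(17, 7)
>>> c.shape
(2, 17, 7)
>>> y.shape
(17, 7)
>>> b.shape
()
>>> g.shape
(2, 17, 17)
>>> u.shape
(5, 7)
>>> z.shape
(2, 7)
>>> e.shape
(2, 17, 17)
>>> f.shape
(17, 17)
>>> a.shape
(2, 5)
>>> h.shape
()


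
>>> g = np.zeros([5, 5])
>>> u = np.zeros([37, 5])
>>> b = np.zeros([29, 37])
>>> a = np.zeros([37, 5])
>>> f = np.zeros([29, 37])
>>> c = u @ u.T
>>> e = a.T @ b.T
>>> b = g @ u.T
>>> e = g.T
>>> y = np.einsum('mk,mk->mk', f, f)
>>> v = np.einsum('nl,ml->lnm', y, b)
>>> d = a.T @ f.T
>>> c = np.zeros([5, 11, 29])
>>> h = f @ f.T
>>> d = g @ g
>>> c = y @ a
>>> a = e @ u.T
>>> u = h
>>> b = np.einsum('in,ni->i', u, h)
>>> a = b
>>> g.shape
(5, 5)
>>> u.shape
(29, 29)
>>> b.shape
(29,)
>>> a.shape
(29,)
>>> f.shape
(29, 37)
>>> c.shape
(29, 5)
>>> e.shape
(5, 5)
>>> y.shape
(29, 37)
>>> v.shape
(37, 29, 5)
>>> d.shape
(5, 5)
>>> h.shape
(29, 29)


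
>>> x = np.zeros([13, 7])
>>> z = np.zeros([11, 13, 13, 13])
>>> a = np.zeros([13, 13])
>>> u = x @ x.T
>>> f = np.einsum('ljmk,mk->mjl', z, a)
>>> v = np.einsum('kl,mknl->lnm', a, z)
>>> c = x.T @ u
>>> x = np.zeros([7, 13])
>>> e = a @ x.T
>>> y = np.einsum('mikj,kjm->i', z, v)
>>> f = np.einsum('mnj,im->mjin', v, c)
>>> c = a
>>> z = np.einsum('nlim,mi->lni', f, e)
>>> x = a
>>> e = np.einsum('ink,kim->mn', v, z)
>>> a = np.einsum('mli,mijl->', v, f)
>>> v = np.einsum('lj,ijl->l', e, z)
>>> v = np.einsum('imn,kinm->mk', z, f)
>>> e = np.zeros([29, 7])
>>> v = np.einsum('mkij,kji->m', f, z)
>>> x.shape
(13, 13)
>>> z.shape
(11, 13, 7)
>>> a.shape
()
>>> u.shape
(13, 13)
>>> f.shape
(13, 11, 7, 13)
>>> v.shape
(13,)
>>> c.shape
(13, 13)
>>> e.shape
(29, 7)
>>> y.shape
(13,)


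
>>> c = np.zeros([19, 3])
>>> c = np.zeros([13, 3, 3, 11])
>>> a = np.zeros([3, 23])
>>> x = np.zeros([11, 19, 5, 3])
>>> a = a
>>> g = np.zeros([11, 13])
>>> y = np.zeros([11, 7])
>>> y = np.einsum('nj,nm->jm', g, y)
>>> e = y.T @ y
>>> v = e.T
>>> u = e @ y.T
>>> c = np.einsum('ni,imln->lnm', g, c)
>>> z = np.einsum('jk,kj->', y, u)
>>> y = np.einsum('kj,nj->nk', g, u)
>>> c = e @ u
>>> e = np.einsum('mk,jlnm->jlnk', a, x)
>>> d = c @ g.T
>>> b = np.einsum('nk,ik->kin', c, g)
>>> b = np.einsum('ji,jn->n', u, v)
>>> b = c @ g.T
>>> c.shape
(7, 13)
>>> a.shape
(3, 23)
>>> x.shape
(11, 19, 5, 3)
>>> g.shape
(11, 13)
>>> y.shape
(7, 11)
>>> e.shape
(11, 19, 5, 23)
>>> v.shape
(7, 7)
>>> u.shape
(7, 13)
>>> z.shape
()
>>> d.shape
(7, 11)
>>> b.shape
(7, 11)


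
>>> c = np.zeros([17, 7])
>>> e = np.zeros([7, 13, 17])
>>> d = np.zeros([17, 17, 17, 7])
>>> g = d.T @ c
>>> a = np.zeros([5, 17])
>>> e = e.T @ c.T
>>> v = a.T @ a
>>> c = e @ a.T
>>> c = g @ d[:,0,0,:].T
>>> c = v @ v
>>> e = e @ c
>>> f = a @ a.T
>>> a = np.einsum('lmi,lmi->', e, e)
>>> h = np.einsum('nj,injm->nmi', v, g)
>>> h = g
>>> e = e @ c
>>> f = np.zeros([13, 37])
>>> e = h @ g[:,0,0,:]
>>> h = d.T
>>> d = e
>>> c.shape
(17, 17)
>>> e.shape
(7, 17, 17, 7)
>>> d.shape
(7, 17, 17, 7)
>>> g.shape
(7, 17, 17, 7)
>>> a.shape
()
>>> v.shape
(17, 17)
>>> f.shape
(13, 37)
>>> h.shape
(7, 17, 17, 17)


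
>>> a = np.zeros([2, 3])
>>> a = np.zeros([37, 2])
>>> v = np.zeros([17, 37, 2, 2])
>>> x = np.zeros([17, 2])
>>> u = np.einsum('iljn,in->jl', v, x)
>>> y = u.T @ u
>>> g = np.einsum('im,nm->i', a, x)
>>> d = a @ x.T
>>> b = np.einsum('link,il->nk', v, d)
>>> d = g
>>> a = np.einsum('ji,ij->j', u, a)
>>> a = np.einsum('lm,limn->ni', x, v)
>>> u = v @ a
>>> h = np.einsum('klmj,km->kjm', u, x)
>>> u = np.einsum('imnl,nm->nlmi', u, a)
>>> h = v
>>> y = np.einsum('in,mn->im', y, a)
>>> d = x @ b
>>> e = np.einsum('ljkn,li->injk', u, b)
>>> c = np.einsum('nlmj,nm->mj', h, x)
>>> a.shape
(2, 37)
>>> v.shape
(17, 37, 2, 2)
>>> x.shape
(17, 2)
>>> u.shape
(2, 37, 37, 17)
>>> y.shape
(37, 2)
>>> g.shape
(37,)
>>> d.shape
(17, 2)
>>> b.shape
(2, 2)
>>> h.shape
(17, 37, 2, 2)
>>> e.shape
(2, 17, 37, 37)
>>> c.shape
(2, 2)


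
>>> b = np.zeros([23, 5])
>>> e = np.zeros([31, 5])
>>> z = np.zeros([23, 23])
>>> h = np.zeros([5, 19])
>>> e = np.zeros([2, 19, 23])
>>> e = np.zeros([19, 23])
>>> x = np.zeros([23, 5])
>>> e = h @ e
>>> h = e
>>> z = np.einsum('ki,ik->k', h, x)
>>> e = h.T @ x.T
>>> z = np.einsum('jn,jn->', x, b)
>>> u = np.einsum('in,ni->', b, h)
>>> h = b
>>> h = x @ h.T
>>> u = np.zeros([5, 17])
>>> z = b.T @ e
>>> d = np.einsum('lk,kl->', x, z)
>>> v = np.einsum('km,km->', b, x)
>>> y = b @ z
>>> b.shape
(23, 5)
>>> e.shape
(23, 23)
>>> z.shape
(5, 23)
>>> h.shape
(23, 23)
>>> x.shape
(23, 5)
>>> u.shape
(5, 17)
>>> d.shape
()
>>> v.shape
()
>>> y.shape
(23, 23)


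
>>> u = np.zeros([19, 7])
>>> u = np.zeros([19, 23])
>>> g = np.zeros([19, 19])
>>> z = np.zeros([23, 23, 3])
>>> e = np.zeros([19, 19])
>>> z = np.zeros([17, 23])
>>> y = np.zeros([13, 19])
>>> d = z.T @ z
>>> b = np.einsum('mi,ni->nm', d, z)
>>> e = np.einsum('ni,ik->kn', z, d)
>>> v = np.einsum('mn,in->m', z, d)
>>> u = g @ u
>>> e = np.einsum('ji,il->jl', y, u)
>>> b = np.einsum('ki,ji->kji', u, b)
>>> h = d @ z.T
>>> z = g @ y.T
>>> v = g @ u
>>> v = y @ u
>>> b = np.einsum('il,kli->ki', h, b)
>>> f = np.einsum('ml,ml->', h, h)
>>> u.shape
(19, 23)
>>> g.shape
(19, 19)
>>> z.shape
(19, 13)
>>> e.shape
(13, 23)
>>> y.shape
(13, 19)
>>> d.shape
(23, 23)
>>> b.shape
(19, 23)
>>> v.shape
(13, 23)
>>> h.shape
(23, 17)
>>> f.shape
()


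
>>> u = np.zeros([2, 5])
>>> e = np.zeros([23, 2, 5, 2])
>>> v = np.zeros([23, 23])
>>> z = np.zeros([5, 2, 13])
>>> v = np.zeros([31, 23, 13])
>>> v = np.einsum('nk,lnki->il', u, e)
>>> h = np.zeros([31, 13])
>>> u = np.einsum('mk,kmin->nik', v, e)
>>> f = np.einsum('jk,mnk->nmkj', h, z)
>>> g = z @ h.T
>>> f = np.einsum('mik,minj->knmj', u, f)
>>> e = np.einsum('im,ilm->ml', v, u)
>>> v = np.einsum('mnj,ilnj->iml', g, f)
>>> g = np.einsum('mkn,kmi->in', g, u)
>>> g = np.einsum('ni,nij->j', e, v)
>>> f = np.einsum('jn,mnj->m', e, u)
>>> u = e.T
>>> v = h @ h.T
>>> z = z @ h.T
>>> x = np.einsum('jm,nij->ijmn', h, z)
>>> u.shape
(5, 23)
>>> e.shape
(23, 5)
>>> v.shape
(31, 31)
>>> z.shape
(5, 2, 31)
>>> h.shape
(31, 13)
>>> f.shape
(2,)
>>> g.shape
(13,)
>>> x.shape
(2, 31, 13, 5)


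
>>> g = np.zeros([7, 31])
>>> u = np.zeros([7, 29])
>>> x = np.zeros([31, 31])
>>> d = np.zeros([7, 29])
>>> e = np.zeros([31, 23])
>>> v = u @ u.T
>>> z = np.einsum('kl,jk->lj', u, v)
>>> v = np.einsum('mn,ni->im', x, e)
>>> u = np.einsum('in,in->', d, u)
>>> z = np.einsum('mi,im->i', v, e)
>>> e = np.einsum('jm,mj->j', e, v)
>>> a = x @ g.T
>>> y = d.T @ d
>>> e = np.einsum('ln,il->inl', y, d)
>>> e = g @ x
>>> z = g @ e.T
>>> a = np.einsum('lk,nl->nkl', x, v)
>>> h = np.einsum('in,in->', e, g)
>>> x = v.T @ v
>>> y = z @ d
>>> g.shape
(7, 31)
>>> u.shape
()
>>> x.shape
(31, 31)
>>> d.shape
(7, 29)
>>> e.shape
(7, 31)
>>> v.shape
(23, 31)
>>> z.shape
(7, 7)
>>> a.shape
(23, 31, 31)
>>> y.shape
(7, 29)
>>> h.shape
()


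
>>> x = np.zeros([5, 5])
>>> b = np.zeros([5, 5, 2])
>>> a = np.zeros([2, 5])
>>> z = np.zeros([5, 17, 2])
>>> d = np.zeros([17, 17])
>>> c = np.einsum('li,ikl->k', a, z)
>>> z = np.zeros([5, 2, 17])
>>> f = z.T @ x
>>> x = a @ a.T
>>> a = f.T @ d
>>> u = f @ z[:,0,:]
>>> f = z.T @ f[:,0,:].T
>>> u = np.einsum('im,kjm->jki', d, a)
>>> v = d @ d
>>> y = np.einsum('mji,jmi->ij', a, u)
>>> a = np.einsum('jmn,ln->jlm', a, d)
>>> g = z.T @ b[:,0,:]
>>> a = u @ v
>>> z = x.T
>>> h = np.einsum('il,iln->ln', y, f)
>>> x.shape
(2, 2)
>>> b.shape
(5, 5, 2)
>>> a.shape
(2, 5, 17)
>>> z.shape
(2, 2)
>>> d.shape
(17, 17)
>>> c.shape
(17,)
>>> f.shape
(17, 2, 17)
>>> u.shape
(2, 5, 17)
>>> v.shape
(17, 17)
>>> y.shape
(17, 2)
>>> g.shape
(17, 2, 2)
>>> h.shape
(2, 17)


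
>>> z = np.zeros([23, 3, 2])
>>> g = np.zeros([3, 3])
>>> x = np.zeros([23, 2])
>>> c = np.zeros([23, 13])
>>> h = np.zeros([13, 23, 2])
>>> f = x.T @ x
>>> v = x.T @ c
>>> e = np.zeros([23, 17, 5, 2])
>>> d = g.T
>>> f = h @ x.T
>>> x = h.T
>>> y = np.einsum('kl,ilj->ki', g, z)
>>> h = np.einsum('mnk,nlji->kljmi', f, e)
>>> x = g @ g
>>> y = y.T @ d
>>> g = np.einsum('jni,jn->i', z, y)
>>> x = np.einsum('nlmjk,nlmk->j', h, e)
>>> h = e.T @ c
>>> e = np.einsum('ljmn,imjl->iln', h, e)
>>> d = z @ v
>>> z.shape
(23, 3, 2)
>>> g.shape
(2,)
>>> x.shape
(13,)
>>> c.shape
(23, 13)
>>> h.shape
(2, 5, 17, 13)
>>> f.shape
(13, 23, 23)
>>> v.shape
(2, 13)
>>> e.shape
(23, 2, 13)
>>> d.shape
(23, 3, 13)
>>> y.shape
(23, 3)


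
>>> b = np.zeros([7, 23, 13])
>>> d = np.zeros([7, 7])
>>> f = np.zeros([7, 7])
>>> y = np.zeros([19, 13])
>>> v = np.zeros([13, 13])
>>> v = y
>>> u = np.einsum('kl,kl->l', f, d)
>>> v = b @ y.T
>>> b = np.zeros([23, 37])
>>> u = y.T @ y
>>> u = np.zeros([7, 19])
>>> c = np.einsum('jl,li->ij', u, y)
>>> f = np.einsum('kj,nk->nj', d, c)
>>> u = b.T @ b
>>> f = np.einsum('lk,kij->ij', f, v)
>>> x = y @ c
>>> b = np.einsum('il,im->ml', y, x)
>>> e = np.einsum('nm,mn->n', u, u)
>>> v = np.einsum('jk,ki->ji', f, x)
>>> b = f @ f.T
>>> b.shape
(23, 23)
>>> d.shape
(7, 7)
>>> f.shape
(23, 19)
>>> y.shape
(19, 13)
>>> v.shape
(23, 7)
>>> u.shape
(37, 37)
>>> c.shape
(13, 7)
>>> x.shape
(19, 7)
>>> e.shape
(37,)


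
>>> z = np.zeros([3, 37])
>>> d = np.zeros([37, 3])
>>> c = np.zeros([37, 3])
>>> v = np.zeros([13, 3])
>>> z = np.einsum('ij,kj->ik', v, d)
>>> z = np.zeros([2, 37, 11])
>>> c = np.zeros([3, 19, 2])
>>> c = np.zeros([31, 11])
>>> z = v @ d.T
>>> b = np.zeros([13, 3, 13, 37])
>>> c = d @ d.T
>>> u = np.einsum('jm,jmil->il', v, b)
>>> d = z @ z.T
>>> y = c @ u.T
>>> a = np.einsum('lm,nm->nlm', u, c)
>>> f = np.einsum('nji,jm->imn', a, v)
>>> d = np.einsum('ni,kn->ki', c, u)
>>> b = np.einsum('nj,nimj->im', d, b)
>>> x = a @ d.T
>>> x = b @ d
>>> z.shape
(13, 37)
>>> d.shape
(13, 37)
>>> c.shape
(37, 37)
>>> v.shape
(13, 3)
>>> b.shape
(3, 13)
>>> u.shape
(13, 37)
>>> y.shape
(37, 13)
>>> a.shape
(37, 13, 37)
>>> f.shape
(37, 3, 37)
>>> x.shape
(3, 37)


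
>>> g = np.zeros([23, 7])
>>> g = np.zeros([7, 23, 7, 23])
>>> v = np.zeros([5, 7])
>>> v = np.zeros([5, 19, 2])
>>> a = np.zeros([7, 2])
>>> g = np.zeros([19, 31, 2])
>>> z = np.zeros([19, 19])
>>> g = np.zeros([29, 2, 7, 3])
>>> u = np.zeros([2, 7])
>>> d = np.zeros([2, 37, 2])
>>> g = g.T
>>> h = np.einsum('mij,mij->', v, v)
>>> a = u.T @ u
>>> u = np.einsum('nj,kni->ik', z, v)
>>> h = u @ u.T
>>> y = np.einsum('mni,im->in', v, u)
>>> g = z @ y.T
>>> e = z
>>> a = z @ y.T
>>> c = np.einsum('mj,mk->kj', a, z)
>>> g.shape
(19, 2)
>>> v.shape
(5, 19, 2)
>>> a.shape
(19, 2)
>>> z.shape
(19, 19)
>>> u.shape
(2, 5)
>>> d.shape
(2, 37, 2)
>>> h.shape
(2, 2)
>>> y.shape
(2, 19)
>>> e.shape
(19, 19)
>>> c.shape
(19, 2)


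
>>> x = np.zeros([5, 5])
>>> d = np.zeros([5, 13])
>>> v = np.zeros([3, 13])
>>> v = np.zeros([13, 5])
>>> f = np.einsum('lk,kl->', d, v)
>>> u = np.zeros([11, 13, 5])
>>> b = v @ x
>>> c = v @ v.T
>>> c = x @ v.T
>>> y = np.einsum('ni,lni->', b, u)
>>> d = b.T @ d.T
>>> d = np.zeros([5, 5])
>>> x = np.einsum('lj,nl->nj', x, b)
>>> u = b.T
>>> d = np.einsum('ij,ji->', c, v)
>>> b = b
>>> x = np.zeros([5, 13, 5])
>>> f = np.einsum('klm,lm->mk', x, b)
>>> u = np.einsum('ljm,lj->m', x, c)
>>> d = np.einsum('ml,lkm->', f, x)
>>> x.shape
(5, 13, 5)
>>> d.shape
()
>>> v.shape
(13, 5)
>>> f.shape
(5, 5)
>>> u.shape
(5,)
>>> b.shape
(13, 5)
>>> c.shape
(5, 13)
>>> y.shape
()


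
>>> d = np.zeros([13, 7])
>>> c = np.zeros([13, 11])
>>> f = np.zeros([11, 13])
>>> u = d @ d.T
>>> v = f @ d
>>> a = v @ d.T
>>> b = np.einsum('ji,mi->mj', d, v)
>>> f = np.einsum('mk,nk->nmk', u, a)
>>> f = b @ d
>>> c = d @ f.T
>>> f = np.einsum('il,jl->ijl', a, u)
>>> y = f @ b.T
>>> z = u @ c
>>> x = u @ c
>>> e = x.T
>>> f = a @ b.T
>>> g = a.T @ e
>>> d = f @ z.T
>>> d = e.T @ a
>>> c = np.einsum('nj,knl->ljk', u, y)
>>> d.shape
(13, 13)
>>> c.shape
(11, 13, 11)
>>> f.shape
(11, 11)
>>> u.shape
(13, 13)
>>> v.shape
(11, 7)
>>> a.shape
(11, 13)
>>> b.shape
(11, 13)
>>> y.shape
(11, 13, 11)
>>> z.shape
(13, 11)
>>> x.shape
(13, 11)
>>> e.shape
(11, 13)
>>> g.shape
(13, 13)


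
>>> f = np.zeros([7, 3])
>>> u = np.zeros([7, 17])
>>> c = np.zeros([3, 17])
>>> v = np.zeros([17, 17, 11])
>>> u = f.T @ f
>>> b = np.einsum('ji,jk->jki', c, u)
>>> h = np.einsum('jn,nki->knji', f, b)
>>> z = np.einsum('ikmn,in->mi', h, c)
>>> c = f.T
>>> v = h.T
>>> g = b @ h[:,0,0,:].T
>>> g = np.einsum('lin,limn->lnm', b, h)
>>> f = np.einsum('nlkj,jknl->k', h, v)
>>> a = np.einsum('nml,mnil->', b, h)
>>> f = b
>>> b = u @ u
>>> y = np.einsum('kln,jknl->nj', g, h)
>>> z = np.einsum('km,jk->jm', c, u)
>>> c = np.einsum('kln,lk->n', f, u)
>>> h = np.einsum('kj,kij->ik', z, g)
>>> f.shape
(3, 3, 17)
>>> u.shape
(3, 3)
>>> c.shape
(17,)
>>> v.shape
(17, 7, 3, 3)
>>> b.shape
(3, 3)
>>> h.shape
(17, 3)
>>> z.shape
(3, 7)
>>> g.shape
(3, 17, 7)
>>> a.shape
()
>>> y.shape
(7, 3)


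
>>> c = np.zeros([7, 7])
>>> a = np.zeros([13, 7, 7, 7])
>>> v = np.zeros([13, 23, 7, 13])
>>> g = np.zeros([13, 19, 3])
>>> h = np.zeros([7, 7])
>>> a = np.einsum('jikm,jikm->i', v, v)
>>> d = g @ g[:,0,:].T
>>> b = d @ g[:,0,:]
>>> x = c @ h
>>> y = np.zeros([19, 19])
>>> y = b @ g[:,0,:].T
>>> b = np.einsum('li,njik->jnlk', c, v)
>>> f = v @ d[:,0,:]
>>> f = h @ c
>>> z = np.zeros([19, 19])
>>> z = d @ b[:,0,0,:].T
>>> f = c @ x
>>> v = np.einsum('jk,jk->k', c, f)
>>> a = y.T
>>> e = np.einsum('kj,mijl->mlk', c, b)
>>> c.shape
(7, 7)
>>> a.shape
(13, 19, 13)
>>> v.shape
(7,)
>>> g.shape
(13, 19, 3)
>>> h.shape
(7, 7)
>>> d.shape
(13, 19, 13)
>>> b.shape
(23, 13, 7, 13)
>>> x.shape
(7, 7)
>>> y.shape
(13, 19, 13)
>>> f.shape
(7, 7)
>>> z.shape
(13, 19, 23)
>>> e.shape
(23, 13, 7)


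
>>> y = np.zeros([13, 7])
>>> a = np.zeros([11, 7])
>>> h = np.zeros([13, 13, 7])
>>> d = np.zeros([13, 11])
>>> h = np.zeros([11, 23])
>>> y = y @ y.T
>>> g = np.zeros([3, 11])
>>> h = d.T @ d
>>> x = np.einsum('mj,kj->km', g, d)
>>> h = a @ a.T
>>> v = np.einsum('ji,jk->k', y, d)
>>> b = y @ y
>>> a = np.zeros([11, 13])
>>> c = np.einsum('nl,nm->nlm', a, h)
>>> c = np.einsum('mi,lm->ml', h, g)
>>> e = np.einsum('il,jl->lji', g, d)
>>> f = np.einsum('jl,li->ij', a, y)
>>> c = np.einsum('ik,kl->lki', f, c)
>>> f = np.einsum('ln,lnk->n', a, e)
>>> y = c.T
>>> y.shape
(13, 11, 3)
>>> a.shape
(11, 13)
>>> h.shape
(11, 11)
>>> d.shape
(13, 11)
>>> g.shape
(3, 11)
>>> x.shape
(13, 3)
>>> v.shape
(11,)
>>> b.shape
(13, 13)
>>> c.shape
(3, 11, 13)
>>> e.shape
(11, 13, 3)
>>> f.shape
(13,)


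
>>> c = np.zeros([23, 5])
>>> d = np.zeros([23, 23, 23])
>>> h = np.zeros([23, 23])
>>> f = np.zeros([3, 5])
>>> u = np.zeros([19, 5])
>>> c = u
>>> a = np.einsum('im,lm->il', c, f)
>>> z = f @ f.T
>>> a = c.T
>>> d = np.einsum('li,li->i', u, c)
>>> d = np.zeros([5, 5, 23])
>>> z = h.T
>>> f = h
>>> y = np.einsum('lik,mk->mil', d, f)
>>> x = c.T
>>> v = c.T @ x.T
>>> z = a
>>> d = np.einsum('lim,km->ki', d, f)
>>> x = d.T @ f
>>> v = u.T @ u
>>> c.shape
(19, 5)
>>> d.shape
(23, 5)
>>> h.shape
(23, 23)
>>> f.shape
(23, 23)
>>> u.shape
(19, 5)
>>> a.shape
(5, 19)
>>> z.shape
(5, 19)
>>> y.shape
(23, 5, 5)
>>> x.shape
(5, 23)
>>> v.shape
(5, 5)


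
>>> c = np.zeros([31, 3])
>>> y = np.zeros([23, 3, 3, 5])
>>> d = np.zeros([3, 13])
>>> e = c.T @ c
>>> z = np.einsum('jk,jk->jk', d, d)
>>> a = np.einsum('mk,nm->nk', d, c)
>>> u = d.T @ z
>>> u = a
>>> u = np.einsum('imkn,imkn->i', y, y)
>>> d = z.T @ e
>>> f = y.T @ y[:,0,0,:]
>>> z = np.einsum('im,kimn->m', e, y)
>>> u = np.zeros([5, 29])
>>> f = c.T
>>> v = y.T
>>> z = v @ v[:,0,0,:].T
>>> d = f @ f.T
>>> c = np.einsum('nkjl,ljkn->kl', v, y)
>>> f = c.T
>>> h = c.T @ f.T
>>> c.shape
(3, 23)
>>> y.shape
(23, 3, 3, 5)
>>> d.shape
(3, 3)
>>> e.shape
(3, 3)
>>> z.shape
(5, 3, 3, 5)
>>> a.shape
(31, 13)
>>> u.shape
(5, 29)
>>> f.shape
(23, 3)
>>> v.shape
(5, 3, 3, 23)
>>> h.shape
(23, 23)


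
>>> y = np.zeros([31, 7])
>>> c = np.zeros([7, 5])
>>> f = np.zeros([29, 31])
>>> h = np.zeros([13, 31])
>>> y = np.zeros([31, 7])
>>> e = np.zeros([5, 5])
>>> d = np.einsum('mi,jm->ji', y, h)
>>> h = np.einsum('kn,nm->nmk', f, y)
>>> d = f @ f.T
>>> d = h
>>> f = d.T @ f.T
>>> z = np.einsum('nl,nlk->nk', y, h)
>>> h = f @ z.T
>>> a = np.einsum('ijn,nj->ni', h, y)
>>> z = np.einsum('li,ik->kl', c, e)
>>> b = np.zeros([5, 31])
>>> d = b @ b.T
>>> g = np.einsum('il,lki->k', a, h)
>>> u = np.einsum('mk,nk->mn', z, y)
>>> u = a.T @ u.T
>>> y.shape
(31, 7)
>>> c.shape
(7, 5)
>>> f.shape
(29, 7, 29)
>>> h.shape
(29, 7, 31)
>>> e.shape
(5, 5)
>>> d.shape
(5, 5)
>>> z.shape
(5, 7)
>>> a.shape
(31, 29)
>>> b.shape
(5, 31)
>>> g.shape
(7,)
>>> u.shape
(29, 5)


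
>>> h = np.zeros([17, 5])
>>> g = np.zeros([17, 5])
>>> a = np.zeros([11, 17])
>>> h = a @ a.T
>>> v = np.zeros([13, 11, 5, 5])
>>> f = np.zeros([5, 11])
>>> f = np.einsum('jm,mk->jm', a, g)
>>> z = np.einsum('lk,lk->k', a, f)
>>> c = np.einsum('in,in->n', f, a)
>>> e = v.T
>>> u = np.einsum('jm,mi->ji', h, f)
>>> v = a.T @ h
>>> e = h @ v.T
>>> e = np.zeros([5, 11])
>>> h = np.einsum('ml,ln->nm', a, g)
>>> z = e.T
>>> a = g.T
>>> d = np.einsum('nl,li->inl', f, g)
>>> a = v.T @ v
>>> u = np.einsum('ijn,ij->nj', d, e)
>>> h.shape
(5, 11)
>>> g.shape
(17, 5)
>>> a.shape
(11, 11)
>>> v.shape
(17, 11)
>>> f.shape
(11, 17)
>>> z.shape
(11, 5)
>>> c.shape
(17,)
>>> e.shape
(5, 11)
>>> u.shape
(17, 11)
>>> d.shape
(5, 11, 17)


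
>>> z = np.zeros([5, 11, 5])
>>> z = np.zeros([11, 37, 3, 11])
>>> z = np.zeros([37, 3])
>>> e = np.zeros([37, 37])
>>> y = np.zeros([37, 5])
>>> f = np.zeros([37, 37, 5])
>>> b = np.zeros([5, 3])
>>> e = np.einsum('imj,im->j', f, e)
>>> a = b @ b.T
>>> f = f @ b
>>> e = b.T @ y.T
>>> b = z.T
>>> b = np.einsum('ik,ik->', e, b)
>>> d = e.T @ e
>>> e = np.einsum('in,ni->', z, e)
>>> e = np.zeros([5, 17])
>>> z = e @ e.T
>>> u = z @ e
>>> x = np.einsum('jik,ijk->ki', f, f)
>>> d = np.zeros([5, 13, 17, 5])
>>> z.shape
(5, 5)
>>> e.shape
(5, 17)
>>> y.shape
(37, 5)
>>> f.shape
(37, 37, 3)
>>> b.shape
()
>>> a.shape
(5, 5)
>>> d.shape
(5, 13, 17, 5)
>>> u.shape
(5, 17)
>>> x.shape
(3, 37)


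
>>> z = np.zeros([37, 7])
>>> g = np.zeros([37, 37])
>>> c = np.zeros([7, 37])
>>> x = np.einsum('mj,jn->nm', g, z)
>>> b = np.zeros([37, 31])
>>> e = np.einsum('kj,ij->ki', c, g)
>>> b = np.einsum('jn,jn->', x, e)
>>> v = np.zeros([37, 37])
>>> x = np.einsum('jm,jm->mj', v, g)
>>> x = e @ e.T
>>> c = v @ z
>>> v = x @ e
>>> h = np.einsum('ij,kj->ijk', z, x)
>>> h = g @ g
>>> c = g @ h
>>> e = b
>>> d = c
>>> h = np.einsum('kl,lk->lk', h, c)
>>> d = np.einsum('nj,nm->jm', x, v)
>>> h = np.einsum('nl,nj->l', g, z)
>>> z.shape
(37, 7)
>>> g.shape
(37, 37)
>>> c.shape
(37, 37)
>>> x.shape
(7, 7)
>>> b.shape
()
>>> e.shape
()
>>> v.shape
(7, 37)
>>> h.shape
(37,)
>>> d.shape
(7, 37)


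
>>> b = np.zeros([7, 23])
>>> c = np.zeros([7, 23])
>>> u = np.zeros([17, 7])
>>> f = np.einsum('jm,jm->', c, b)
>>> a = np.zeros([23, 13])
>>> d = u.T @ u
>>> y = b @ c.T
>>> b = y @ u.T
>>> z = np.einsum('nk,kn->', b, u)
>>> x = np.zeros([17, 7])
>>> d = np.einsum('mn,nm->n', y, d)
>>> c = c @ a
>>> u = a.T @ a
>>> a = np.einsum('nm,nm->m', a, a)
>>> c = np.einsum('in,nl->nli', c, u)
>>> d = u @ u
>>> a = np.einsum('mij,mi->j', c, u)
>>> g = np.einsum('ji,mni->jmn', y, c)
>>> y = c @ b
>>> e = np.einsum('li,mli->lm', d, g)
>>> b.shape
(7, 17)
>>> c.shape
(13, 13, 7)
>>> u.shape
(13, 13)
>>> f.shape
()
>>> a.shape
(7,)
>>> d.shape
(13, 13)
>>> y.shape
(13, 13, 17)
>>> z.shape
()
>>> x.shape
(17, 7)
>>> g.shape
(7, 13, 13)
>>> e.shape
(13, 7)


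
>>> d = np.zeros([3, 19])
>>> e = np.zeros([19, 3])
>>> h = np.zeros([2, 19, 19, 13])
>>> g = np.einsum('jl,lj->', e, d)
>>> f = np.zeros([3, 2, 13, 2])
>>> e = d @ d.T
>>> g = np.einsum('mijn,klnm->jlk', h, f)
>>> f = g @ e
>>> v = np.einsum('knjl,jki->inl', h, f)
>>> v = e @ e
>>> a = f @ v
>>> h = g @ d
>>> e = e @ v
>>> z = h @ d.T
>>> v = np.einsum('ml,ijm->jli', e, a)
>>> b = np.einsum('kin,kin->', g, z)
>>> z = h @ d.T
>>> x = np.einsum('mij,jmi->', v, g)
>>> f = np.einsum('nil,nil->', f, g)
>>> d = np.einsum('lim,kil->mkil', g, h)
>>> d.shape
(3, 19, 2, 19)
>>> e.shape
(3, 3)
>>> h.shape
(19, 2, 19)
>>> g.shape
(19, 2, 3)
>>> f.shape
()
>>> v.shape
(2, 3, 19)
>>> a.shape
(19, 2, 3)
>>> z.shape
(19, 2, 3)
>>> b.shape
()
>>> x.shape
()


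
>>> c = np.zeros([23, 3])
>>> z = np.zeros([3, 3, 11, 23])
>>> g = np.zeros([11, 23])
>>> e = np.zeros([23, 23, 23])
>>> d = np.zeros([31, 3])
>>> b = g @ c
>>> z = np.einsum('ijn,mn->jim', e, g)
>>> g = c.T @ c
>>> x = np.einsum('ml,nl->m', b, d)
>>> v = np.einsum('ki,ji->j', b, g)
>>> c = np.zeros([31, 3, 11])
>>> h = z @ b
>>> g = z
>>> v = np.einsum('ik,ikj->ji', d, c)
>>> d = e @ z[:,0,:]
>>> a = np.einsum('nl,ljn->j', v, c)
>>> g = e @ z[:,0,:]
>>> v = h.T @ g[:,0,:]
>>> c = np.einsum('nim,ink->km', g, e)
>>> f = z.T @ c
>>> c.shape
(23, 11)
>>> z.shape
(23, 23, 11)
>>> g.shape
(23, 23, 11)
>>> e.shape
(23, 23, 23)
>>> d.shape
(23, 23, 11)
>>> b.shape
(11, 3)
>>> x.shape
(11,)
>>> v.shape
(3, 23, 11)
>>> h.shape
(23, 23, 3)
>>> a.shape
(3,)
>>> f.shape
(11, 23, 11)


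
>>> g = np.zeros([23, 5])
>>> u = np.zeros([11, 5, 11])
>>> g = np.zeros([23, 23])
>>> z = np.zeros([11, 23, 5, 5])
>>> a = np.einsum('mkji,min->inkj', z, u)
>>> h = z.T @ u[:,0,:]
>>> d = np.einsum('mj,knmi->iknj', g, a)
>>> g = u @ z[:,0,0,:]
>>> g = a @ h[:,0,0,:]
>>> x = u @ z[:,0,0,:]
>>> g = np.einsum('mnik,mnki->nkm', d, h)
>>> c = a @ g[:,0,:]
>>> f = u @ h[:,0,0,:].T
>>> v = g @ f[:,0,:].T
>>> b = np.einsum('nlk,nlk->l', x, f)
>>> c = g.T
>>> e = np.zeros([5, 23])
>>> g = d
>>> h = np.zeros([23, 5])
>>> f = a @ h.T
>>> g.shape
(5, 5, 11, 23)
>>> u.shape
(11, 5, 11)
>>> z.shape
(11, 23, 5, 5)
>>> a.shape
(5, 11, 23, 5)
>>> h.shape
(23, 5)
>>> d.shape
(5, 5, 11, 23)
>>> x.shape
(11, 5, 5)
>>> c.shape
(5, 23, 5)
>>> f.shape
(5, 11, 23, 23)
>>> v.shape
(5, 23, 11)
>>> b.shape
(5,)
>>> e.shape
(5, 23)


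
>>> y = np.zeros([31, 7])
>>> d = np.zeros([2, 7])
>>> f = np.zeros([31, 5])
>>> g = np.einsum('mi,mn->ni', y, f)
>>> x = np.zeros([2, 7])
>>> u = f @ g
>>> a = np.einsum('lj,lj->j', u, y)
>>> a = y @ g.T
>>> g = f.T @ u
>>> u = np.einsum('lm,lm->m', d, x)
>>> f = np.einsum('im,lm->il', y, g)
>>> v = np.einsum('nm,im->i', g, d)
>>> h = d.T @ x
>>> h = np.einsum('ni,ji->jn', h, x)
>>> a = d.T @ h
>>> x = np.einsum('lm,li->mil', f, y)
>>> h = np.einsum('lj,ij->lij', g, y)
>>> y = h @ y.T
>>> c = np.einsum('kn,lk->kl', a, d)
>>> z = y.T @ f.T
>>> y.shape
(5, 31, 31)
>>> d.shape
(2, 7)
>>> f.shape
(31, 5)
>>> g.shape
(5, 7)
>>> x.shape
(5, 7, 31)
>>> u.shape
(7,)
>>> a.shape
(7, 7)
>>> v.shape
(2,)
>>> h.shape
(5, 31, 7)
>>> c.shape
(7, 2)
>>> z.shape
(31, 31, 31)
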